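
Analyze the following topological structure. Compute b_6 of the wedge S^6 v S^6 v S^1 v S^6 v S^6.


For a wedge of spheres, H_k (k>0) is free on one generator per sphere of dimension k.
Spheres of dimension 6: count = 4.
b_6 = 4

4


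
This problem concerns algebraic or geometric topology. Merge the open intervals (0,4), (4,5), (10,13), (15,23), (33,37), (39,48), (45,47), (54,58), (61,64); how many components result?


Sort and merge overlapping open intervals.
Merged: (0,4), (4,5), (10,13), (15,23), (33,37), (39,48), (54,58), (61,64).
Number of components = 8

8


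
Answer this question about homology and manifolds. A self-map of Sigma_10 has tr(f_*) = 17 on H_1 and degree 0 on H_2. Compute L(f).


L(f) = tr(f_0*) - tr(f_1*) + tr(f_2*).
= 1 - (17) + (0)
= -16

-16


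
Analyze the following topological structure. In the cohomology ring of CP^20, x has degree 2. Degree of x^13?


|x| = 2 in H^*(CP^n).
|x^13| = 13 * |x| = 13 * 2 = 26

26


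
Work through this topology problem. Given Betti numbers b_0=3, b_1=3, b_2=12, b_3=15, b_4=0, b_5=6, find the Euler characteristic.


chi = sum_k (-1)^k b_k.
= (3) + (-3) + (12) + (-15) + (0) + (-6)
= -9

-9


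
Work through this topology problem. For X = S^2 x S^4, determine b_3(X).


Each S^d has Poincare polynomial 1 + t^d.
The product S^2 x S^4 has Poincare polynomial prod(1+t^d_i).
Expanding: b_0=1, b_2=1, b_4=1, b_6=1.
b_3 = 0

0


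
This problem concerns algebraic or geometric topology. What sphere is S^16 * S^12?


Join of spheres: S^m * S^n = S^{m+n+1}.
dim = 16 + 12 + 1 = 29

29


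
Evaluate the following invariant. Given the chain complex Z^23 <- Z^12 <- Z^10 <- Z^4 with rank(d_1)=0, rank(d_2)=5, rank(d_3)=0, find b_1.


rank H_k = rank(ker d_k) - rank(im d_{k+1}).
rank(ker d_1) = rank(C_1) - rank(d_1) = 12 - 0 = 12.
rank(im d_{1+1}) = 5.
rank H_1 = 12 - 5 = 7

7


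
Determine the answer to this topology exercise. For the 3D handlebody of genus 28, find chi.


A genus-g handlebody deformation retracts to a wedge of g circles.
chi(vee_g S^1) = 1 - g.
chi(H_28) = 1 - 28 = -27

-27


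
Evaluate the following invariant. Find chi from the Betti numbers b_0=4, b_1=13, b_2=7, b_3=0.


chi = sum_k (-1)^k b_k.
= (4) + (-13) + (7) + (0)
= -2

-2


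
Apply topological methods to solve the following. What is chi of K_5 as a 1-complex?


K_5: V = 5, E = C(5,2) = 10.
chi = V - E = 5 - 10 = -5

-5


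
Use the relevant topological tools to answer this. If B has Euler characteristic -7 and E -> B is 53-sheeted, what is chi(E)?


For a finite covering: chi(E) = (number of sheets) * chi(B).
chi(E) = 53 * (-7) = -371

-371


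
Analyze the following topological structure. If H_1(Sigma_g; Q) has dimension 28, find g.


For a closed orientable surface: b_1 = 2g.
28 = 2g
g = 28 / 2 = 14

14


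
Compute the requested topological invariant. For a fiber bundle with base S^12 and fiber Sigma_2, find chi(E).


chi(S^12) = 2 (n even), chi(Sigma_2) = 2 - 2*2 = -2.
chi(E) = 2 * (-2) = -4

-4


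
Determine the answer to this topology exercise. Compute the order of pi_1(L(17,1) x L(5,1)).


pi_1(X x Y) = pi_1(X) x pi_1(Y).
pi_1(L(17,1)) = Z/17, pi_1(L(5,1)) = Z/5.
|Z/17 x Z/5| = 17 * 5 = 85

85


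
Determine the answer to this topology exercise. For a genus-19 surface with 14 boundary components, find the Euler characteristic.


For a compact orientable surface with genus g and b boundary components: chi = 2 - 2g - b.
chi = 2 - 2*19 - 14 = 2 - 38 - 14 = -50

-50


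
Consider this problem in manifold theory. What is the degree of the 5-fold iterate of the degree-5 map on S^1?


deg(f) = 5. Degree is multiplicative: deg(f^5) = (deg f)^5.
deg(f^5) = (5)^5 = 3125

3125


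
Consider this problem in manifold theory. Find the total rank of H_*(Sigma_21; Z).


For Sigma_21: b_0 = 1, b_1 = 2g = 42, b_2 = 1.
Total = 1 + 42 + 1 = 44

44


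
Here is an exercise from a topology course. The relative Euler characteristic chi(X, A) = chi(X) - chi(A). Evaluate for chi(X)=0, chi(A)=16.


Relative Euler characteristic: chi(X, A) = chi(X) - chi(A).
= 0 - (16) = -16

-16


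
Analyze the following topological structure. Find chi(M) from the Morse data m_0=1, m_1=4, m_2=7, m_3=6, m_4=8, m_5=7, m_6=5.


Morse theory: chi(M) = sum_k (-1)^k m_k where m_k = #(index-k critical points).
= (1) + (-4) + (7) + (-6) + (8) + (-7) + (5) = 4

4


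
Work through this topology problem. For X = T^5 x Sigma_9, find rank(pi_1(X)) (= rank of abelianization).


pi_1(A x B) = pi_1(A) x pi_1(B); rank of abelianization = b_1.
b_1(T^5) = 5, b_1(Sigma_9) = 2*9 = 18.
b_1(product) = 5 + 18 = 23

23


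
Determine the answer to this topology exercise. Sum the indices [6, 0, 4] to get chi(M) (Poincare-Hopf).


Poincare-Hopf: chi(M) = sum of indices of zeros.
chi = (6) + (0) + (4) = 10

10


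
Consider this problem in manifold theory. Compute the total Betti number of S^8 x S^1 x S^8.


Total Betti number is multiplicative under products.
Each S^d (d>=1) has total Betti number 2.
There are 3 sphere factors.
Total = 2^3 = 8

8


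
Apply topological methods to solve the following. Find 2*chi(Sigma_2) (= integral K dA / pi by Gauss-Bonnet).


Gauss-Bonnet: integral K dA = 2*pi*chi(M).
chi(Sigma_2) = 2 - 2*2 = -2.
(integral K dA)/pi = 2*chi = 2*(-2) = -4

-4


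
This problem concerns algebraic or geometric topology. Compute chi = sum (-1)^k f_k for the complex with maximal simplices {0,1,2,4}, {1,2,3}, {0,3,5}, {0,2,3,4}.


Enumerate all faces; f-vector: f_0=6, f_1=12, f_2=9, f_3=2.
chi = sum (-1)^k f_k = 1

1


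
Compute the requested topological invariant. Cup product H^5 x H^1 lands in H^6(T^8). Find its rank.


Cup product: H^p x H^q -> H^{p+q}; here p+q = 5+1 = 6.
rank H^k(T^n) = C(n,k).
C(8,6) = 28

28


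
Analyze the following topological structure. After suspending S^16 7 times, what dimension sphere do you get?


Each suspension raises dimension by 1: Sigma S^n = S^{n+1}.
Sigma^7 S^16 = S^{16+7} = S^23

23


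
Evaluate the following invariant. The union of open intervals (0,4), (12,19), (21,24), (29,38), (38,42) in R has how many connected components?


Sort and merge overlapping open intervals.
Merged: (0,4), (12,19), (21,24), (29,38), (38,42).
Number of components = 5

5


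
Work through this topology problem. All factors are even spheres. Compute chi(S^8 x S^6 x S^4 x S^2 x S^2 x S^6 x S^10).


chi is multiplicative: chi(X x Y) = chi(X) chi(Y).
Each even-dim sphere has chi = 2. There are 7 factors.
chi = 2^7 = 128

128


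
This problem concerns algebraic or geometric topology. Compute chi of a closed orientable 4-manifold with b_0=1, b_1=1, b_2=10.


By Poincare duality b_k = b_{4-k}, so full Betti numbers: b_0=1, b_1=1, b_2=10, b_3=1, b_4=1.
chi = sum (-1)^k b_k = 10

10


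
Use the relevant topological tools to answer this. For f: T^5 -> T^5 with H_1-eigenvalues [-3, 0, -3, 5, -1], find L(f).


For a torus self-map: L(f) = det(I - A) where A acts on H_1.
L(f) = (1--3) * (1-0) * (1--3) * (1-5) * (1--1) = 4 * 1 * 4 * -4 * 2 = -128

-128


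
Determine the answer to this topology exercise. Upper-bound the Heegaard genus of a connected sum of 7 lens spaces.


Heegaard genus satisfies g(A#B) <= g(A) + g(B).
Each lens space has g = 1.
Upper bound: 7 * 1 = 7

7


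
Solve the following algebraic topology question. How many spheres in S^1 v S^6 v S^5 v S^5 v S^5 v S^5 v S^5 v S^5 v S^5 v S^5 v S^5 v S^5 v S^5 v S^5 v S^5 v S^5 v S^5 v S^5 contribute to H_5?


For a wedge of spheres, H_k (k>0) is free on one generator per sphere of dimension k.
Spheres of dimension 5: count = 16.
b_5 = 16

16


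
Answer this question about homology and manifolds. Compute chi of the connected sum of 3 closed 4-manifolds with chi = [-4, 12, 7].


For n-manifolds: chi(A#B) = chi(A) + chi(B) - chi(S^4).
chi(S^4) = 1 + (-1)^4 = 2.
chi(#) = (sum chi_i) - (3-1)*chi(S^4) = 15 - 2*2 = 11

11


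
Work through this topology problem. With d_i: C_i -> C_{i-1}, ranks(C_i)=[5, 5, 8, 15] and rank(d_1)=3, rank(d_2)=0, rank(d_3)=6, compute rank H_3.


rank H_k = rank(ker d_k) - rank(im d_{k+1}).
rank(ker d_3) = rank(C_3) - rank(d_3) = 15 - 6 = 9.
rank(im d_{3+1}) = 0.
rank H_3 = 9 - 0 = 9

9


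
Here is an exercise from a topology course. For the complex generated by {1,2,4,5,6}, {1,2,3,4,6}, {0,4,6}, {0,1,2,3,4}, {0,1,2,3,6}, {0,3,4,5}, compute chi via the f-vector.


Enumerate all faces; f-vector: f_0=7, f_1=21, f_2=29, f_3=17, f_4=4.
chi = sum (-1)^k f_k = 2

2


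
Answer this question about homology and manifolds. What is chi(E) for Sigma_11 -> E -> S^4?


chi(S^4) = 2 (n even), chi(Sigma_11) = 2 - 2*11 = -20.
chi(E) = 2 * (-20) = -40

-40


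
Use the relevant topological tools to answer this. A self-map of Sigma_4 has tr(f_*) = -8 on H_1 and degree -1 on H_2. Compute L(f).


L(f) = tr(f_0*) - tr(f_1*) + tr(f_2*).
= 1 - (-8) + (-1)
= 8

8


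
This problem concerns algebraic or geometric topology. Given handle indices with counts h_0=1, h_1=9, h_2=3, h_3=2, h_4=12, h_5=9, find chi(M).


Handles of index k contribute (-1)^k to chi (same as CW cells).
chi = (1) + (-9) + (3) + (-2) + (12) + (-9) = -4

-4


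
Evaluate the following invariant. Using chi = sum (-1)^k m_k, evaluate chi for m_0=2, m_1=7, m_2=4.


Morse theory: chi(M) = sum_k (-1)^k m_k where m_k = #(index-k critical points).
= (2) + (-7) + (4) = -1

-1


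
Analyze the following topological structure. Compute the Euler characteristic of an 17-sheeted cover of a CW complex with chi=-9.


For a finite covering: chi(E) = (number of sheets) * chi(B).
chi(E) = 17 * (-9) = -153

-153


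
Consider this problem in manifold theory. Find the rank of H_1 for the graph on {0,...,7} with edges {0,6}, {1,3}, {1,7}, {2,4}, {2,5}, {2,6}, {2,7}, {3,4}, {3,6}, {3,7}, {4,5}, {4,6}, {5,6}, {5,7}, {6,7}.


b_1 = E - V + (number of components).
E = 15, V = 8, components = 1.
b_1 = 15 - 8 + 1 = 8

8


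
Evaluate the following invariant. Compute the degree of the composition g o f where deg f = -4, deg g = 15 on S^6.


Degree is multiplicative under composition: deg(g o f) = deg(g) * deg(f).
= 15 * -4 = -60

-60


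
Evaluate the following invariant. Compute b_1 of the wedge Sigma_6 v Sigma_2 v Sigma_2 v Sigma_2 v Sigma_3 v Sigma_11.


For a wedge X v Y: reduced H_k(X v Y) = H_k(X) + H_k(Y).
Each Sigma_g contributes b_1 = 2g.
b_1 = 12 + 4 + 4 + 4 + 6 + 22 = 52

52


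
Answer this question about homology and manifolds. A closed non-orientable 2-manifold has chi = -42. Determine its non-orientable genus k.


chi = 2 - k for closed non-orientable surfaces with k crosscaps.
-42 = 2 - k
k = 2 - (-42) = 44

44


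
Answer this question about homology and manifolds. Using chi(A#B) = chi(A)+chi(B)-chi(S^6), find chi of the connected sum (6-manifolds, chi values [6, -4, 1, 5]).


For n-manifolds: chi(A#B) = chi(A) + chi(B) - chi(S^6).
chi(S^6) = 1 + (-1)^6 = 2.
chi(#) = (sum chi_i) - (4-1)*chi(S^6) = 8 - 3*2 = 2

2


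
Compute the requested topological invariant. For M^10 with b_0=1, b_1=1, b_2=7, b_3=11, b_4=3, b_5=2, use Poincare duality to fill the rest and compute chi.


By Poincare duality b_k = b_{10-k}, so full Betti numbers: b_0=1, b_1=1, b_2=7, b_3=11, b_4=3, b_5=2, b_6=3, b_7=11, b_8=7, b_9=1, b_10=1.
chi = sum (-1)^k b_k = -4

-4


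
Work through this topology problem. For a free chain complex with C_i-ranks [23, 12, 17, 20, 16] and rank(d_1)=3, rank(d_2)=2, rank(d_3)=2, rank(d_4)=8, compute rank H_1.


rank H_k = rank(ker d_k) - rank(im d_{k+1}).
rank(ker d_1) = rank(C_1) - rank(d_1) = 12 - 3 = 9.
rank(im d_{1+1}) = 2.
rank H_1 = 9 - 2 = 7

7


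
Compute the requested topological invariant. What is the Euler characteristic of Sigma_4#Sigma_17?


chi(Sigma_4) = 2 - 2*4 = -6
chi(Sigma_17) = 2 - 2*17 = -32
For surfaces: chi(A#B) = chi(A) + chi(B) - 2.
chi = -6 + -32 - 2 = -40

-40


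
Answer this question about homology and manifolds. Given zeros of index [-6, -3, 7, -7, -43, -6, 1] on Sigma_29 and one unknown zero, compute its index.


Poincare-Hopf: sum of indices = chi(M).
chi(Sigma_29) = 2 - 2*29 = -56.
Sum of known indices = -57.
x = chi - (sum known) = -56 - (-57) = 1

1


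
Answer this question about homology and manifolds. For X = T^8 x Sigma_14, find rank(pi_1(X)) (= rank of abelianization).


pi_1(A x B) = pi_1(A) x pi_1(B); rank of abelianization = b_1.
b_1(T^8) = 8, b_1(Sigma_14) = 2*14 = 28.
b_1(product) = 8 + 28 = 36

36


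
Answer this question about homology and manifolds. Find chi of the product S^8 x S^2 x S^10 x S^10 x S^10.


chi is multiplicative: chi(X x Y) = chi(X) chi(Y).
Each even-dim sphere has chi = 2. There are 5 factors.
chi = 2^5 = 32

32


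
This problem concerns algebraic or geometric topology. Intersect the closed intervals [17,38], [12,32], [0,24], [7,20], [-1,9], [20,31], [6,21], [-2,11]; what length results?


Intersection = [max(a_i), min(b_i)] = [20, 9].
Since 20 > 9, the intersection is empty.
Length = 0

0


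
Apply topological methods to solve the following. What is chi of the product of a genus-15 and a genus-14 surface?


chi(Sigma_15) = 2 - 2*15 = -28
chi(Sigma_14) = 2 - 2*14 = -26
chi(product) = (-28) * (-26) = 728

728


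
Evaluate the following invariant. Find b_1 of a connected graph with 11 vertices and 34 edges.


For a connected graph: rank(pi_1) = b_1 = E - V + 1 = 1 - chi.
chi = V - E = 11 - 34 = -23.
rank = 1 - (-23) = 34 - 11 + 1 = 24

24


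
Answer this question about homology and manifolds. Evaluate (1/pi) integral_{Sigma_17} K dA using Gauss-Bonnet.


Gauss-Bonnet: integral K dA = 2*pi*chi(M).
chi(Sigma_17) = 2 - 2*17 = -32.
(integral K dA)/pi = 2*chi = 2*(-32) = -64

-64


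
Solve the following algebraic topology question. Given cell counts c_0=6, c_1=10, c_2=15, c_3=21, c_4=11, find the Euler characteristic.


chi = sum_k (-1)^k c_k.
= (-1)^0*6 + (-1)^1*10 + (-1)^2*15 + (-1)^3*21 + (-1)^4*11
= (6) + (-10) + (15) + (-21) + (11)
= 1

1


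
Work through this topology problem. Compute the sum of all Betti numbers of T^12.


b_k(T^12) = C(12,k), so the sum over k is sum_k C(12,k) = 2^12.
Total = 2^12 = 4096

4096


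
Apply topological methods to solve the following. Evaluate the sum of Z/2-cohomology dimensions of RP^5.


H^k(RP^5; Z/2) = Z/2 for each 0 <= k <= 5.
Total dimension = 5 + 1 = 6

6


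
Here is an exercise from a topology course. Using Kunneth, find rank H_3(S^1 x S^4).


Each S^d has Poincare polynomial 1 + t^d.
The product S^1 x S^4 has Poincare polynomial prod(1+t^d_i).
Expanding: b_0=1, b_1=1, b_4=1, b_5=1.
b_3 = 0

0


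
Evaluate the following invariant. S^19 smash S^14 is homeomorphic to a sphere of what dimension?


S^m ^ S^n = S^{m+n}.
k = 19 + 14 = 33

33


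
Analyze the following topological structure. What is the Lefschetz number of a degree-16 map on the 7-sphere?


On S^7: L(f) = tr(f_0*) + (-1)^7 tr(f_7*) = 1 + (-1)^7 * deg(f).
L(f) = 1 + (-1)^7 * 16 = 1 + -16 = -15

-15


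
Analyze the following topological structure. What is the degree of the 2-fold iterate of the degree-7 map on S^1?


deg(f) = 7. Degree is multiplicative: deg(f^2) = (deg f)^2.
deg(f^2) = (7)^2 = 49

49


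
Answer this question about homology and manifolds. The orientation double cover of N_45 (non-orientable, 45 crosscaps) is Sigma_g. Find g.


chi(N_45) = 2 - 45 = -43.
Double cover: chi(Sigma_g) = 2 * chi(N_45) = 2*(-43) = -86.
2 - 2g = -86, so g = (2 - (-86))/2 = 88/2 = 44

44


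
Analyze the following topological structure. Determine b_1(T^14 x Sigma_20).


pi_1(A x B) = pi_1(A) x pi_1(B); rank of abelianization = b_1.
b_1(T^14) = 14, b_1(Sigma_20) = 2*20 = 40.
b_1(product) = 14 + 40 = 54

54


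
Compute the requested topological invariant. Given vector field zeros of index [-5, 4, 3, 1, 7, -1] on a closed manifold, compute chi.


Poincare-Hopf: chi(M) = sum of indices of zeros.
chi = (-5) + (4) + (3) + (1) + (7) + (-1) = 9

9


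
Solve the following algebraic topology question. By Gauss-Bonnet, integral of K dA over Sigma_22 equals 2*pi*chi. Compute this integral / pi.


Gauss-Bonnet: integral K dA = 2*pi*chi(M).
chi(Sigma_22) = 2 - 2*22 = -42.
(integral K dA)/pi = 2*chi = 2*(-42) = -84

-84


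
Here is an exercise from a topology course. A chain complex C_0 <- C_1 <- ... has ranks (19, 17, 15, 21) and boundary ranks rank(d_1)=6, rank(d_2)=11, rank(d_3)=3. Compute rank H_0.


rank H_k = rank(ker d_k) - rank(im d_{k+1}).
rank(ker d_0) = rank(C_0) - rank(d_0) = 19 - 0 = 19.
rank(im d_{0+1}) = 6.
rank H_0 = 19 - 6 = 13

13


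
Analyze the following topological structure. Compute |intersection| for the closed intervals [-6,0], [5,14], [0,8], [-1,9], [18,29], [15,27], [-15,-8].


Intersection = [max(a_i), min(b_i)] = [18, -8].
Since 18 > -8, the intersection is empty.
Length = 0

0


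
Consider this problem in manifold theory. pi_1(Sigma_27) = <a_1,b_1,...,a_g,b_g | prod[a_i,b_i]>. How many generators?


Standard presentation: pi_1(Sigma_g) = <a_1,b_1,...,a_g,b_g | [a_1,b_1]...[a_g,b_g] = 1>.
Number of generators = 2g = 2*27 = 54

54


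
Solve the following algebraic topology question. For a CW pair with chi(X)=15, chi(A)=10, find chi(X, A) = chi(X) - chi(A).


Relative Euler characteristic: chi(X, A) = chi(X) - chi(A).
= 15 - (10) = 5

5


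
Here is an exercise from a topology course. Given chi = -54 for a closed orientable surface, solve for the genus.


chi = 2 - 2g for closed orientable surfaces.
-54 = 2 - 2g
2g = 2 - (-54) = 56
g = 28

28


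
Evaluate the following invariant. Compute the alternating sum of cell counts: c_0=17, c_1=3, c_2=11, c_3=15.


chi = sum_k (-1)^k c_k.
= (-1)^0*17 + (-1)^1*3 + (-1)^2*11 + (-1)^3*15
= (17) + (-3) + (11) + (-15)
= 10

10


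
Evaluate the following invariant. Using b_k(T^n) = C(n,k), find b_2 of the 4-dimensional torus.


By the Kunneth formula, b_k(T^n) = C(n,k).
b_2(T^4) = C(4,2).
C(4,2) = 4!/(2!*2!) = 6

6


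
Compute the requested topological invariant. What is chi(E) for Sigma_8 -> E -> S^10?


chi(S^10) = 2 (n even), chi(Sigma_8) = 2 - 2*8 = -14.
chi(E) = 2 * (-14) = -28

-28


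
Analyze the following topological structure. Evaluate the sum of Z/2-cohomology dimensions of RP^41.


H^k(RP^41; Z/2) = Z/2 for each 0 <= k <= 41.
Total dimension = 41 + 1 = 42

42


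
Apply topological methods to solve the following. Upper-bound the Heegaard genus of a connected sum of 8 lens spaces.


Heegaard genus satisfies g(A#B) <= g(A) + g(B).
Each lens space has g = 1.
Upper bound: 8 * 1 = 8

8


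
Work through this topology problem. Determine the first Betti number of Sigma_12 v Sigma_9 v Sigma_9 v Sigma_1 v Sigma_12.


For a wedge X v Y: reduced H_k(X v Y) = H_k(X) + H_k(Y).
Each Sigma_g contributes b_1 = 2g.
b_1 = 24 + 18 + 18 + 2 + 24 = 86

86


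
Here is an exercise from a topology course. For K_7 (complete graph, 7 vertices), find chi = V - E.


K_7: V = 7, E = C(7,2) = 21.
chi = V - E = 7 - 21 = -14

-14


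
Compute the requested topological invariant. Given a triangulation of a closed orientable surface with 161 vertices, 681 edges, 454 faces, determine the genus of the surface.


chi = V - E + F = 161 - 681 + 454 = -66
For orientable closed surface: chi = 2 - 2g, so g = (2 - chi)/2.
g = (2 - (-66)) / 2 = 68 / 2 = 34

34


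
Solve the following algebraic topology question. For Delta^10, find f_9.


Delta^10 has 10+1 vertices. A 9-face is a choice of 9+1 vertices.
f_9 = C(10+1, 9+1) = C(11,10) = 11

11


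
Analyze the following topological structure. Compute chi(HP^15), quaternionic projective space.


HP^15 has one cell in each dimension 0, 4, ..., 4*15 (15+1 cells, all even-dim).
chi = 15 + 1 = 16

16


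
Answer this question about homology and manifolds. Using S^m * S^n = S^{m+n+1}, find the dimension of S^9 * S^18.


Join of spheres: S^m * S^n = S^{m+n+1}.
dim = 9 + 18 + 1 = 28

28


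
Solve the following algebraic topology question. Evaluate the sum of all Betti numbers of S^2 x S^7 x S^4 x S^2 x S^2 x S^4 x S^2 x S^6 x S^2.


Total Betti number is multiplicative under products.
Each S^d (d>=1) has total Betti number 2.
There are 9 sphere factors.
Total = 2^9 = 512

512


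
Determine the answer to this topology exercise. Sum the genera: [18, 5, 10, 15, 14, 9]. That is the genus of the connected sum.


Genus is additive under connected sum of orientable surfaces.
g = 18 + 5 + 10 + 15 + 14 + 9 = 71

71


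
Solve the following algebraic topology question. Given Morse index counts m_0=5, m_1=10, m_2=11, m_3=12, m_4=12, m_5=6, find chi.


Morse theory: chi(M) = sum_k (-1)^k m_k where m_k = #(index-k critical points).
= (5) + (-10) + (11) + (-12) + (12) + (-6) = 0

0


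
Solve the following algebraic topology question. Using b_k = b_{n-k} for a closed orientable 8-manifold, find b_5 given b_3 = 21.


Poincare duality for closed orientable n-manifolds: b_k = b_{n-k}.
Here n = 8, so b_5 = b_3 = 21

21


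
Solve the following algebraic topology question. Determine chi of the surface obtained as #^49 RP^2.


For a non-orientable closed surface with k crosscaps: chi = 2 - k.
Here k = 49.
chi = 2 - 49 = -47

-47


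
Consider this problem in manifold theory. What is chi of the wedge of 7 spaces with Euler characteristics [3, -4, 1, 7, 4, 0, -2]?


chi(A v B) = chi(A) + chi(B) - 1 (one point identified).
For 7 spaces: chi = (sum chi_i) - (7 - 1).
sum = 9; chi = 9 - 6 = 3

3


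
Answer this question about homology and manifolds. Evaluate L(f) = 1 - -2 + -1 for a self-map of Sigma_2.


L(f) = tr(f_0*) - tr(f_1*) + tr(f_2*).
= 1 - (-2) + (-1)
= 2

2


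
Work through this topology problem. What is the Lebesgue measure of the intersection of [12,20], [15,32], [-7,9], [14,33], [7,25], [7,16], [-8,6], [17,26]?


Intersection = [max(a_i), min(b_i)] = [17, 6].
Since 17 > 6, the intersection is empty.
Length = 0

0


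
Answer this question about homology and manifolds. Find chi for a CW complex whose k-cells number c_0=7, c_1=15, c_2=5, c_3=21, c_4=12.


chi = sum_k (-1)^k c_k.
= (-1)^0*7 + (-1)^1*15 + (-1)^2*5 + (-1)^3*21 + (-1)^4*12
= (7) + (-15) + (5) + (-21) + (12)
= -12

-12


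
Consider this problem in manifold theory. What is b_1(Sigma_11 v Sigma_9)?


For a wedge: H_1(A v B) = H_1(A) + H_1(B).
b_1(Sigma_11) = 22, b_1(Sigma_9) = 18.
b_1 = 22 + 18 = 40

40


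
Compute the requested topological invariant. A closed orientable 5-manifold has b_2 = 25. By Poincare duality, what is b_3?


Poincare duality for closed orientable n-manifolds: b_k = b_{n-k}.
Here n = 5, so b_3 = b_2 = 25

25


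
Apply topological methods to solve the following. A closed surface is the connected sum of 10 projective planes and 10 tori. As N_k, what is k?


Since a >= 1, the sum is non-orientable; each T^2 can be replaced by RP^2 # RP^2 (since T^2#RP^2 = 3RP^2).
Total crosscaps k = 10 + 2*10 = 30.
Check via chi: chi = 10*1 + 10*0 - (10+10-1)*2 = -28 = 2 - k = -28. Consistent.

30


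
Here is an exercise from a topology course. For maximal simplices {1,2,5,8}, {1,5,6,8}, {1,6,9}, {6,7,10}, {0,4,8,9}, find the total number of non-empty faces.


Each maximal simplex on m vertices has 2^m - 1 nonempty faces.
Take the union (dedupe shared faces).
Total distinct faces = 46

46


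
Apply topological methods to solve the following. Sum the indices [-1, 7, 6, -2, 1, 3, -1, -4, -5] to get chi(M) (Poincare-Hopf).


Poincare-Hopf: chi(M) = sum of indices of zeros.
chi = (-1) + (7) + (6) + (-2) + (1) + (3) + (-1) + (-4) + (-5) = 4

4


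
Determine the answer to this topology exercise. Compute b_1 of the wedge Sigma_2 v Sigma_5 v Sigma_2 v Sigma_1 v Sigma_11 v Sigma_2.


For a wedge X v Y: reduced H_k(X v Y) = H_k(X) + H_k(Y).
Each Sigma_g contributes b_1 = 2g.
b_1 = 4 + 10 + 4 + 2 + 22 + 4 = 46

46


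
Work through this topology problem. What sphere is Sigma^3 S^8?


Each suspension raises dimension by 1: Sigma S^n = S^{n+1}.
Sigma^3 S^8 = S^{8+3} = S^11

11


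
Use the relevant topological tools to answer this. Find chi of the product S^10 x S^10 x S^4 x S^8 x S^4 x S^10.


chi is multiplicative: chi(X x Y) = chi(X) chi(Y).
Each even-dim sphere has chi = 2. There are 6 factors.
chi = 2^6 = 64

64


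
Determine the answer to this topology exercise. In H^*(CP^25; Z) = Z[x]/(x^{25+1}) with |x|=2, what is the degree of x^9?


|x| = 2 in H^*(CP^n).
|x^9| = 9 * |x| = 9 * 2 = 18

18


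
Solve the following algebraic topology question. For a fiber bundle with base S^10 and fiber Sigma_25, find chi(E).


chi(S^10) = 2 (n even), chi(Sigma_25) = 2 - 2*25 = -48.
chi(E) = 2 * (-48) = -96

-96


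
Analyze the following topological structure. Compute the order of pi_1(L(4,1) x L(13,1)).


pi_1(X x Y) = pi_1(X) x pi_1(Y).
pi_1(L(4,1)) = Z/4, pi_1(L(13,1)) = Z/13.
|Z/4 x Z/13| = 4 * 13 = 52

52


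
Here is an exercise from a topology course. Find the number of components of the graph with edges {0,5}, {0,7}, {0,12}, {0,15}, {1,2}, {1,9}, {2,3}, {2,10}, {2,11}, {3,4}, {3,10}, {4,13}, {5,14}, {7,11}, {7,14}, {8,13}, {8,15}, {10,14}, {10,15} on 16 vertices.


Run DFS/union-find over 16 vertices.
V = 16, E = 19.
Number of components = 2

2


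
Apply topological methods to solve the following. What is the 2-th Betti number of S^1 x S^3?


Each S^d has Poincare polynomial 1 + t^d.
The product S^1 x S^3 has Poincare polynomial prod(1+t^d_i).
Expanding: b_0=1, b_1=1, b_3=1, b_4=1.
b_2 = 0

0


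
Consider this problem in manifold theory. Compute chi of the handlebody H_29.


A genus-g handlebody deformation retracts to a wedge of g circles.
chi(vee_g S^1) = 1 - g.
chi(H_29) = 1 - 29 = -28

-28


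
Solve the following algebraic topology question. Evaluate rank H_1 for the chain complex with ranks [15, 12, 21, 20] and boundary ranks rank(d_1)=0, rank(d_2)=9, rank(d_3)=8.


rank H_k = rank(ker d_k) - rank(im d_{k+1}).
rank(ker d_1) = rank(C_1) - rank(d_1) = 12 - 0 = 12.
rank(im d_{1+1}) = 9.
rank H_1 = 12 - 9 = 3

3


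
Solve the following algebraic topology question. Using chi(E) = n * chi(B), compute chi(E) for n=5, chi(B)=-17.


For a finite covering: chi(E) = (number of sheets) * chi(B).
chi(E) = 5 * (-17) = -85

-85


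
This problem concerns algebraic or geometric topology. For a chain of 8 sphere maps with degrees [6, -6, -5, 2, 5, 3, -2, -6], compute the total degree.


Degree is multiplicative: deg(composition) = product of degrees.
= (6) * (-6) * (-5) * (2) * (5) * (3) * (-2) * (-6) = 64800

64800


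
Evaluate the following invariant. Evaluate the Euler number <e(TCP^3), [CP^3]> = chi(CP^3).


For any closed oriented manifold, <e(TM),[M]> = chi(M).
chi(CP^3) = 3+1 = 4

4


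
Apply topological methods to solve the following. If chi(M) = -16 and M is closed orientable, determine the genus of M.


chi = 2 - 2g for closed orientable surfaces.
-16 = 2 - 2g
2g = 2 - (-16) = 18
g = 9

9


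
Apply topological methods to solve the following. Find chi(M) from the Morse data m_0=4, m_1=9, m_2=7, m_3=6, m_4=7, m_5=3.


Morse theory: chi(M) = sum_k (-1)^k m_k where m_k = #(index-k critical points).
= (4) + (-9) + (7) + (-6) + (7) + (-3) = 0

0


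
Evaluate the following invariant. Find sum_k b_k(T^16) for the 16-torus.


b_k(T^16) = C(16,k), so the sum over k is sum_k C(16,k) = 2^16.
Total = 2^16 = 65536

65536


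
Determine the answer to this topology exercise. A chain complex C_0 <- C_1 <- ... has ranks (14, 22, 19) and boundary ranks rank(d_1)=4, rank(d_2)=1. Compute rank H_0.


rank H_k = rank(ker d_k) - rank(im d_{k+1}).
rank(ker d_0) = rank(C_0) - rank(d_0) = 14 - 0 = 14.
rank(im d_{0+1}) = 4.
rank H_0 = 14 - 4 = 10

10


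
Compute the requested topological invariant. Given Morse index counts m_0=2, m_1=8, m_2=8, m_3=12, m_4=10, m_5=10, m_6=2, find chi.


Morse theory: chi(M) = sum_k (-1)^k m_k where m_k = #(index-k critical points).
= (2) + (-8) + (8) + (-12) + (10) + (-10) + (2) = -8

-8


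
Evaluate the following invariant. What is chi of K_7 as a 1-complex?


K_7: V = 7, E = C(7,2) = 21.
chi = V - E = 7 - 21 = -14

-14


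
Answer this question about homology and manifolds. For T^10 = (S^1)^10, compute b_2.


By the Kunneth formula, b_k(T^n) = C(n,k).
b_2(T^10) = C(10,2).
C(10,2) = 10!/(2!*8!) = 45

45


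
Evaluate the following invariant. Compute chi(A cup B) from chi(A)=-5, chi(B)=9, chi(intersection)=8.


chi(A cup B) = chi(A) + chi(B) - chi(A cap B)
= -5 + (9) - (8)
= -4

-4


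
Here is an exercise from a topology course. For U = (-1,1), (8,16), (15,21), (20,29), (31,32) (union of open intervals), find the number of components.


Sort and merge overlapping open intervals.
Merged: (-1,1), (8,29), (31,32).
Number of components = 3

3


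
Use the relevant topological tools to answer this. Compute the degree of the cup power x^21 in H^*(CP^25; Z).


|x| = 2 in H^*(CP^n).
|x^21| = 21 * |x| = 21 * 2 = 42

42


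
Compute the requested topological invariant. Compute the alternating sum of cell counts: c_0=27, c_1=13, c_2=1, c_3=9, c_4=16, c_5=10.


chi = sum_k (-1)^k c_k.
= (-1)^0*27 + (-1)^1*13 + (-1)^2*1 + (-1)^3*9 + (-1)^4*16 + (-1)^5*10
= (27) + (-13) + (1) + (-9) + (16) + (-10)
= 12

12


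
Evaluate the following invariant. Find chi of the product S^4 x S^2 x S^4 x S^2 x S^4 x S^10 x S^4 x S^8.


chi is multiplicative: chi(X x Y) = chi(X) chi(Y).
Each even-dim sphere has chi = 2. There are 8 factors.
chi = 2^8 = 256

256


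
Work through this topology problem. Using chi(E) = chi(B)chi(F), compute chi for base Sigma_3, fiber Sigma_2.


For a fiber bundle F -> E -> B (with CW structure): chi(E) = chi(B) * chi(F).
chi(Sigma_3) = -4, chi(Sigma_2) = -2.
chi(E) = (-4) * (-2) = 8

8


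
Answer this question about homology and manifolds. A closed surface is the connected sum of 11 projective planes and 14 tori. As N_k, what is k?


Since a >= 1, the sum is non-orientable; each T^2 can be replaced by RP^2 # RP^2 (since T^2#RP^2 = 3RP^2).
Total crosscaps k = 11 + 2*14 = 39.
Check via chi: chi = 11*1 + 14*0 - (11+14-1)*2 = -37 = 2 - k = -37. Consistent.

39


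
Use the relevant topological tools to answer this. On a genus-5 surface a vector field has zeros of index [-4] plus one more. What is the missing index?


Poincare-Hopf: sum of indices = chi(M).
chi(Sigma_5) = 2 - 2*5 = -8.
Sum of known indices = -4.
x = chi - (sum known) = -8 - (-4) = -4

-4


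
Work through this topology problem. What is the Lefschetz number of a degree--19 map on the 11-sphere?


On S^11: L(f) = tr(f_0*) + (-1)^11 tr(f_11*) = 1 + (-1)^11 * deg(f).
L(f) = 1 + (-1)^11 * -19 = 1 + 19 = 20

20


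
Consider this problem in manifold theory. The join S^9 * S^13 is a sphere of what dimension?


Join of spheres: S^m * S^n = S^{m+n+1}.
dim = 9 + 13 + 1 = 23

23


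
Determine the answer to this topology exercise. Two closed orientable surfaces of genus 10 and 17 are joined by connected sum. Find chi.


chi(Sigma_10) = 2 - 2*10 = -18
chi(Sigma_17) = 2 - 2*17 = -32
For surfaces: chi(A#B) = chi(A) + chi(B) - 2.
chi = -18 + -32 - 2 = -52

-52


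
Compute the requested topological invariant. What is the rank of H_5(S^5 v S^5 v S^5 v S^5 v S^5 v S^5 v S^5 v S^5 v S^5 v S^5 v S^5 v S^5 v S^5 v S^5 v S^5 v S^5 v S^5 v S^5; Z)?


For a wedge of spheres, H_k (k>0) is free on one generator per sphere of dimension k.
Spheres of dimension 5: count = 18.
b_5 = 18

18


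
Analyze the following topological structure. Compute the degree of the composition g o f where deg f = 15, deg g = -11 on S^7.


Degree is multiplicative under composition: deg(g o f) = deg(g) * deg(f).
= -11 * 15 = -165

-165


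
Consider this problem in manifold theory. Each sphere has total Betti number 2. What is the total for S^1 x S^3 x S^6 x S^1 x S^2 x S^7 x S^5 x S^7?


Total Betti number is multiplicative under products.
Each S^d (d>=1) has total Betti number 2.
There are 8 sphere factors.
Total = 2^8 = 256

256


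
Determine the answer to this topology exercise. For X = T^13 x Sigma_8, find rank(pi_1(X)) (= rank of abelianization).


pi_1(A x B) = pi_1(A) x pi_1(B); rank of abelianization = b_1.
b_1(T^13) = 13, b_1(Sigma_8) = 2*8 = 16.
b_1(product) = 13 + 16 = 29

29


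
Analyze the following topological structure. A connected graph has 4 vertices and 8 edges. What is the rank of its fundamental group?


For a connected graph: rank(pi_1) = b_1 = E - V + 1 = 1 - chi.
chi = V - E = 4 - 8 = -4.
rank = 1 - (-4) = 8 - 4 + 1 = 5

5


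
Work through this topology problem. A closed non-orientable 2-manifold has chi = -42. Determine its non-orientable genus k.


chi = 2 - k for closed non-orientable surfaces with k crosscaps.
-42 = 2 - k
k = 2 - (-42) = 44

44


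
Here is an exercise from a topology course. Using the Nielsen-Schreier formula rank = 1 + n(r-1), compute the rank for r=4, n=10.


Nielsen-Schreier: an index-n subgroup of F_r is free of rank 1 + n(r-1).
Equivalently: chi(cover) = n*chi(base); chi(vee_r S^1) = 1 - 4 = -3.
chi(E) = 10*(-3) = -30; rank = 1 - chi(E) = 1 - (-30) = 31.
rank = 1 + 10*(4-1) = 1 + 30 = 31

31


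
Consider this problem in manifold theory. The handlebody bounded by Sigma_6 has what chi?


A genus-g handlebody deformation retracts to a wedge of g circles.
chi(vee_g S^1) = 1 - g.
chi(H_6) = 1 - 6 = -5

-5


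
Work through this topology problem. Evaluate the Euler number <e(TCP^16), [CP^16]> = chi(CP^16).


For any closed oriented manifold, <e(TM),[M]> = chi(M).
chi(CP^16) = 16+1 = 17

17


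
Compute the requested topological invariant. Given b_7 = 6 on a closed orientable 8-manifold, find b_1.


Poincare duality for closed orientable n-manifolds: b_k = b_{n-k}.
Here n = 8, so b_1 = b_7 = 6

6


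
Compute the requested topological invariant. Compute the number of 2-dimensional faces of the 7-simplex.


Delta^7 has 7+1 vertices. A 2-face is a choice of 2+1 vertices.
f_2 = C(7+1, 2+1) = C(8,3) = 56

56


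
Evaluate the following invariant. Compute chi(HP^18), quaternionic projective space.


HP^18 has one cell in each dimension 0, 4, ..., 4*18 (18+1 cells, all even-dim).
chi = 18 + 1 = 19

19


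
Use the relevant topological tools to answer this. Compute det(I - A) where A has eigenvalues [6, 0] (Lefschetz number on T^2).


For a torus self-map: L(f) = det(I - A) where A acts on H_1.
L(f) = (1-6) * (1-0) = -5 * 1 = -5

-5


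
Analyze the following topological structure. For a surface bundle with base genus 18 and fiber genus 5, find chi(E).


For a fiber bundle F -> E -> B (with CW structure): chi(E) = chi(B) * chi(F).
chi(Sigma_18) = -34, chi(Sigma_5) = -8.
chi(E) = (-34) * (-8) = 272

272


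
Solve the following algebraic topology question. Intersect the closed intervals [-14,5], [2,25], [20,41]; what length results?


Intersection = [max(a_i), min(b_i)] = [20, 5].
Since 20 > 5, the intersection is empty.
Length = 0

0


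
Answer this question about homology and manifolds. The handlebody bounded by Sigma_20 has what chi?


A genus-g handlebody deformation retracts to a wedge of g circles.
chi(vee_g S^1) = 1 - g.
chi(H_20) = 1 - 20 = -19

-19


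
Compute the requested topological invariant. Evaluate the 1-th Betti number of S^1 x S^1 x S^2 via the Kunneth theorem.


Each S^d has Poincare polynomial 1 + t^d.
The product S^1 x S^1 x S^2 has Poincare polynomial prod(1+t^d_i).
Expanding: b_0=1, b_1=2, b_2=2, b_3=2, b_4=1.
b_1 = 2

2


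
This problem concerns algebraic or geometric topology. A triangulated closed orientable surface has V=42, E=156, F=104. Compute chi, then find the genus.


chi = V - E + F = 42 - 156 + 104 = -10
For orientable closed surface: chi = 2 - 2g, so g = (2 - chi)/2.
g = (2 - (-10)) / 2 = 12 / 2 = 6

6


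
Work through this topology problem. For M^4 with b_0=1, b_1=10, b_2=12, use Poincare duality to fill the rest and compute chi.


By Poincare duality b_k = b_{4-k}, so full Betti numbers: b_0=1, b_1=10, b_2=12, b_3=10, b_4=1.
chi = sum (-1)^k b_k = -6

-6


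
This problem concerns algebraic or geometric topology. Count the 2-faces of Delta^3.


Delta^3 has 3+1 vertices. A 2-face is a choice of 2+1 vertices.
f_2 = C(3+1, 2+1) = C(4,3) = 4

4


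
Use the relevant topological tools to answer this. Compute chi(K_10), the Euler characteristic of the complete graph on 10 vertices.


K_10: V = 10, E = C(10,2) = 45.
chi = V - E = 10 - 45 = -35

-35


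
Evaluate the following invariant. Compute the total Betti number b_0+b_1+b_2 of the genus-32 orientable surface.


For Sigma_32: b_0 = 1, b_1 = 2g = 64, b_2 = 1.
Total = 1 + 64 + 1 = 66

66


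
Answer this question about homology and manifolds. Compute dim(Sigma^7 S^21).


Each suspension raises dimension by 1: Sigma S^n = S^{n+1}.
Sigma^7 S^21 = S^{21+7} = S^28

28


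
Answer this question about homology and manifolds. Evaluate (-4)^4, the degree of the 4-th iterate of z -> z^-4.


deg(f) = -4. Degree is multiplicative: deg(f^4) = (deg f)^4.
deg(f^4) = (-4)^4 = 256

256


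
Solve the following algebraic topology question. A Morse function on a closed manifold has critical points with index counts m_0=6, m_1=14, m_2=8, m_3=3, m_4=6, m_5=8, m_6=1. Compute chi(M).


Morse theory: chi(M) = sum_k (-1)^k m_k where m_k = #(index-k critical points).
= (6) + (-14) + (8) + (-3) + (6) + (-8) + (1) = -4

-4


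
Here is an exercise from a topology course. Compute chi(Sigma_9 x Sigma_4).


chi(Sigma_9) = 2 - 2*9 = -16
chi(Sigma_4) = 2 - 2*4 = -6
chi(product) = (-16) * (-6) = 96

96


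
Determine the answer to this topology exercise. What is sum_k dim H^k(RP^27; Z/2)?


H^k(RP^27; Z/2) = Z/2 for each 0 <= k <= 27.
Total dimension = 27 + 1 = 28

28


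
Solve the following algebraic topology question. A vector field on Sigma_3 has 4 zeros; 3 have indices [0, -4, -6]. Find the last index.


Poincare-Hopf: sum of indices = chi(M).
chi(Sigma_3) = 2 - 2*3 = -4.
Sum of known indices = -10.
x = chi - (sum known) = -4 - (-10) = 6

6


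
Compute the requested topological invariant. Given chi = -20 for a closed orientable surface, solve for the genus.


chi = 2 - 2g for closed orientable surfaces.
-20 = 2 - 2g
2g = 2 - (-20) = 22
g = 11

11


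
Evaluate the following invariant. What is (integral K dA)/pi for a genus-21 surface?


Gauss-Bonnet: integral K dA = 2*pi*chi(M).
chi(Sigma_21) = 2 - 2*21 = -40.
(integral K dA)/pi = 2*chi = 2*(-40) = -80

-80


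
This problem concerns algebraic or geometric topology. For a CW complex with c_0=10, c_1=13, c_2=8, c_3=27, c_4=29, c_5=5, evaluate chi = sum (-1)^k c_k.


chi = sum_k (-1)^k c_k.
= (-1)^0*10 + (-1)^1*13 + (-1)^2*8 + (-1)^3*27 + (-1)^4*29 + (-1)^5*5
= (10) + (-13) + (8) + (-27) + (29) + (-5)
= 2

2


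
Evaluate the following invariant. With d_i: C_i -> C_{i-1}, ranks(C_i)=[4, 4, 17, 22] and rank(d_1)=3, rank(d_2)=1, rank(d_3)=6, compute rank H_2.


rank H_k = rank(ker d_k) - rank(im d_{k+1}).
rank(ker d_2) = rank(C_2) - rank(d_2) = 17 - 1 = 16.
rank(im d_{2+1}) = 6.
rank H_2 = 16 - 6 = 10

10


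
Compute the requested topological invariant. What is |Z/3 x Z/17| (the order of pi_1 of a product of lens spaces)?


pi_1(X x Y) = pi_1(X) x pi_1(Y).
pi_1(L(3,1)) = Z/3, pi_1(L(17,1)) = Z/17.
|Z/3 x Z/17| = 3 * 17 = 51

51


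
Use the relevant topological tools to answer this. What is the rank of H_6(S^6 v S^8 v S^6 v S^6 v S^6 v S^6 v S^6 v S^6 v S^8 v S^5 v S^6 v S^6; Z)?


For a wedge of spheres, H_k (k>0) is free on one generator per sphere of dimension k.
Spheres of dimension 6: count = 9.
b_6 = 9

9
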